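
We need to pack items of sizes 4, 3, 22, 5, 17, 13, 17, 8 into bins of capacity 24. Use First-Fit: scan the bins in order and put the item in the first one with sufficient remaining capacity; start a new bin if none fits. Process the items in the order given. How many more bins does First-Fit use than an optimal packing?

First-Fit: [4,3,5,8] [22] [17] [13] [17] → 5 bins.
Total size 89; any packing needs at least ⌈89/24⌉ = 4 bins.
An optimal packing achieves that bound: [22] [17,5] [17,4,3] [13,8] → 4 bins.
Excess: 5 − 4 = 1.

1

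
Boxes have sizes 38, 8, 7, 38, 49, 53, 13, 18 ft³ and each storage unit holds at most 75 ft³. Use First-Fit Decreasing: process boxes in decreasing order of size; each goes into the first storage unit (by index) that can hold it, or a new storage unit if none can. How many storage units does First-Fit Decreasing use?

Sorted descending: 53, 49, 38, 38, 18, 13, 8, 7.
Put 53 ft³ in storage unit 1; 22 ft³ remain.
Put 49 ft³ in storage unit 2; 26 ft³ remain.
Put 38 ft³ in storage unit 3; 37 ft³ remain.
Put 38 ft³ in storage unit 4; 37 ft³ remain.
Put 18 ft³ in storage unit 1; 4 ft³ remain.
Put 13 ft³ in storage unit 2; 13 ft³ remain.
Put 8 ft³ in storage unit 2; 5 ft³ remain.
Put 7 ft³ in storage unit 3; 30 ft³ remain.

4 storage units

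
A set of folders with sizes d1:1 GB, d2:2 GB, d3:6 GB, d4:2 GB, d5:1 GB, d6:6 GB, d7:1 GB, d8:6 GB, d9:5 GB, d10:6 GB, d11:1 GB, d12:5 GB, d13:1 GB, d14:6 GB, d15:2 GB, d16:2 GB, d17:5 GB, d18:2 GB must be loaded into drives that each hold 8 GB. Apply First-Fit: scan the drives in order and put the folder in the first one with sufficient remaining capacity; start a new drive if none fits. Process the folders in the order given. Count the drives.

drive 1: place d1 (1 GB), 7 GB left
drive 1: place d2 (2 GB), 5 GB left
drive 2: place d3 (6 GB), 2 GB left
drive 1: place d4 (2 GB), 3 GB left
drive 1: place d5 (1 GB), 2 GB left
drive 3: place d6 (6 GB), 2 GB left
drive 1: place d7 (1 GB), 1 GB left
drive 4: place d8 (6 GB), 2 GB left
drive 5: place d9 (5 GB), 3 GB left
drive 6: place d10 (6 GB), 2 GB left
drive 1: place d11 (1 GB), 0 GB left
drive 7: place d12 (5 GB), 3 GB left
drive 2: place d13 (1 GB), 1 GB left
drive 8: place d14 (6 GB), 2 GB left
drive 3: place d15 (2 GB), 0 GB left
drive 4: place d16 (2 GB), 0 GB left
drive 9: place d17 (5 GB), 3 GB left
drive 5: place d18 (2 GB), 1 GB left

9 drives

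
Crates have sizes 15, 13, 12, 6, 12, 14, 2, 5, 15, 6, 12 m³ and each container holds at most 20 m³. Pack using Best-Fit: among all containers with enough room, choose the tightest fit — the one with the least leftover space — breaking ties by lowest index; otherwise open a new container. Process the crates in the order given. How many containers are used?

7

container 1: place 15 m³, 5 m³ left
container 2: place 13 m³, 7 m³ left
container 3: place 12 m³, 8 m³ left
container 2: place 6 m³, 1 m³ left
container 4: place 12 m³, 8 m³ left
container 5: place 14 m³, 6 m³ left
container 1: place 2 m³, 3 m³ left
container 5: place 5 m³, 1 m³ left
container 6: place 15 m³, 5 m³ left
container 3: place 6 m³, 2 m³ left
container 7: place 12 m³, 8 m³ left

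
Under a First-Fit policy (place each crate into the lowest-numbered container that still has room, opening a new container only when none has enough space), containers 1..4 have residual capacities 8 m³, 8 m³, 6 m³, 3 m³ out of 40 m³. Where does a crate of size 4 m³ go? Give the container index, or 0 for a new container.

Containers with room: container 1 (8 m³), container 2 (8 m³), container 3 (6 m³).
The first with room is container 1.

1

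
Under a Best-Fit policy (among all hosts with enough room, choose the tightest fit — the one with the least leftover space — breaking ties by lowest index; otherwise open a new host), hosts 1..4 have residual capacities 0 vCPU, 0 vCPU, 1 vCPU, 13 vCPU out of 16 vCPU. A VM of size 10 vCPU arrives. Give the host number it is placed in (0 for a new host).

4

Hosts with room: host 4 (13 vCPU).
Tightest fit is host 4 with 13 vCPU free.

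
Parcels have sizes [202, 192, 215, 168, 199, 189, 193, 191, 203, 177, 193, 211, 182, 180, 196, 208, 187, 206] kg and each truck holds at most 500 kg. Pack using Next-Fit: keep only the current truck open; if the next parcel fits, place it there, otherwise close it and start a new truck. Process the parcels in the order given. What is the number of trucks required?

9 trucks

202 kg → truck 1 (remaining 298 kg)
192 kg → truck 1 (remaining 106 kg)
215 kg → truck 2 (remaining 285 kg)
168 kg → truck 2 (remaining 117 kg)
199 kg → truck 3 (remaining 301 kg)
189 kg → truck 3 (remaining 112 kg)
193 kg → truck 4 (remaining 307 kg)
191 kg → truck 4 (remaining 116 kg)
203 kg → truck 5 (remaining 297 kg)
177 kg → truck 5 (remaining 120 kg)
193 kg → truck 6 (remaining 307 kg)
211 kg → truck 6 (remaining 96 kg)
182 kg → truck 7 (remaining 318 kg)
180 kg → truck 7 (remaining 138 kg)
196 kg → truck 8 (remaining 304 kg)
208 kg → truck 8 (remaining 96 kg)
187 kg → truck 9 (remaining 313 kg)
206 kg → truck 9 (remaining 107 kg)
Final trucks: [202,192] [215,168] [199,189] [193,191] [203,177] [193,211] [182,180] [196,208] [187,206].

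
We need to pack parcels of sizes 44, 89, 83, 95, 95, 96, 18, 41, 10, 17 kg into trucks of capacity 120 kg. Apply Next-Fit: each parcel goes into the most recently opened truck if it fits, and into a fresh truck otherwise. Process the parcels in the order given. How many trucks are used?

truck 1: place 44 kg, 76 kg left
truck 2: place 89 kg, 31 kg left
truck 3: place 83 kg, 37 kg left
truck 4: place 95 kg, 25 kg left
truck 5: place 95 kg, 25 kg left
truck 6: place 96 kg, 24 kg left
truck 6: place 18 kg, 6 kg left
truck 7: place 41 kg, 79 kg left
truck 7: place 10 kg, 69 kg left
truck 7: place 17 kg, 52 kg left

7 trucks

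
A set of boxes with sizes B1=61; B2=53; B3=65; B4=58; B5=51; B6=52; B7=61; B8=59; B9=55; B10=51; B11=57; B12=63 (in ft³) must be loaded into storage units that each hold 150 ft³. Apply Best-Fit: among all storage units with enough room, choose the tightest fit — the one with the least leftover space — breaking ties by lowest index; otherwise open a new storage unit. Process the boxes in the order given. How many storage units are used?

6

Put B1 (61 ft³) in storage unit 1; 89 ft³ remain.
Put B2 (53 ft³) in storage unit 1; 36 ft³ remain.
Put B3 (65 ft³) in storage unit 2; 85 ft³ remain.
Put B4 (58 ft³) in storage unit 2; 27 ft³ remain.
Put B5 (51 ft³) in storage unit 3; 99 ft³ remain.
Put B6 (52 ft³) in storage unit 3; 47 ft³ remain.
Put B7 (61 ft³) in storage unit 4; 89 ft³ remain.
Put B8 (59 ft³) in storage unit 4; 30 ft³ remain.
Put B9 (55 ft³) in storage unit 5; 95 ft³ remain.
Put B10 (51 ft³) in storage unit 5; 44 ft³ remain.
Put B11 (57 ft³) in storage unit 6; 93 ft³ remain.
Put B12 (63 ft³) in storage unit 6; 30 ft³ remain.
Final storage units: [61,53] [65,58] [51,52] [61,59] [55,51] [57,63].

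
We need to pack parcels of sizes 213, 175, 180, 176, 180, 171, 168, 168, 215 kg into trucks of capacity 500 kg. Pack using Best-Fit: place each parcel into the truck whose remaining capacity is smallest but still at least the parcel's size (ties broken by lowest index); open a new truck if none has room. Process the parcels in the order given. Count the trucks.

truck 1: place 213 kg, 287 kg left
truck 1: place 175 kg, 112 kg left
truck 2: place 180 kg, 320 kg left
truck 2: place 176 kg, 144 kg left
truck 3: place 180 kg, 320 kg left
truck 3: place 171 kg, 149 kg left
truck 4: place 168 kg, 332 kg left
truck 4: place 168 kg, 164 kg left
truck 5: place 215 kg, 285 kg left
Final trucks: [213,175] [180,176] [180,171] [168,168] [215].

5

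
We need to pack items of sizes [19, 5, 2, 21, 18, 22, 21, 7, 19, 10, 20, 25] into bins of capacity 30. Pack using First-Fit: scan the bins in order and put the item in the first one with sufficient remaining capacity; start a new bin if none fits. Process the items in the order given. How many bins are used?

bin 1: place 19, 11 left
bin 1: place 5, 6 left
bin 1: place 2, 4 left
bin 2: place 21, 9 left
bin 3: place 18, 12 left
bin 4: place 22, 8 left
bin 5: place 21, 9 left
bin 2: place 7, 2 left
bin 6: place 19, 11 left
bin 3: place 10, 2 left
bin 7: place 20, 10 left
bin 8: place 25, 5 left
Final bins: [19,5,2] [21,7] [18,10] [22] [21] [19] [20] [25].

8 bins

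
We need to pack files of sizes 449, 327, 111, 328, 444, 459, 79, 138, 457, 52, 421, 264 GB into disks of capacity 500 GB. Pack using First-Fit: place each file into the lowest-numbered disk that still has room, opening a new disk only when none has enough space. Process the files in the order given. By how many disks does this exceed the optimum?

0

First-Fit: [449] [327,111,52] [328,79] [444] [459] [138,264] [457] [421] → 8 disks.
Total size 3529 GB; any packing needs at least ⌈3529/500⌉ = 8 disks.
So 8 is already optimal.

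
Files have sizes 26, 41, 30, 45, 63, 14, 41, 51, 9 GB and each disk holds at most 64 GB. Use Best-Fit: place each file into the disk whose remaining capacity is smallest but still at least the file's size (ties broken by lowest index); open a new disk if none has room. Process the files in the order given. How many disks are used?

disk 1: place 26 GB, 38 GB left
disk 2: place 41 GB, 23 GB left
disk 1: place 30 GB, 8 GB left
disk 3: place 45 GB, 19 GB left
disk 4: place 63 GB, 1 GB left
disk 3: place 14 GB, 5 GB left
disk 5: place 41 GB, 23 GB left
disk 6: place 51 GB, 13 GB left
disk 6: place 9 GB, 4 GB left

6 disks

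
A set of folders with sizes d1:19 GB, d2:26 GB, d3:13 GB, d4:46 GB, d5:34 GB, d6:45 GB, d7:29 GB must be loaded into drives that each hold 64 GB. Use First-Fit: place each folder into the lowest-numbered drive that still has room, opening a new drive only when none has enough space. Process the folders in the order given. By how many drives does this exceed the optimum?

First-Fit: [19,26,13] [46] [34,29] [45] → 4 drives.
Total size 212 GB; any packing needs at least ⌈212/64⌉ = 4 drives.
So 4 is already optimal.

0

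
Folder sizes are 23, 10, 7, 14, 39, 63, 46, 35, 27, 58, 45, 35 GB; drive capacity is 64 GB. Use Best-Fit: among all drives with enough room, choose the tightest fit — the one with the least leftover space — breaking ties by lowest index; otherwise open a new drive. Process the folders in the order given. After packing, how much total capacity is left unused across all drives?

23 GB → drive 1 (remaining 41 GB)
10 GB → drive 1 (remaining 31 GB)
7 GB → drive 1 (remaining 24 GB)
14 GB → drive 1 (remaining 10 GB)
39 GB → drive 2 (remaining 25 GB)
63 GB → drive 3 (remaining 1 GB)
46 GB → drive 4 (remaining 18 GB)
35 GB → drive 5 (remaining 29 GB)
27 GB → drive 5 (remaining 2 GB)
58 GB → drive 6 (remaining 6 GB)
45 GB → drive 7 (remaining 19 GB)
35 GB → drive 8 (remaining 29 GB)
8 drives × 64 GB = 512 GB; used 402 GB; unused 110 GB.

110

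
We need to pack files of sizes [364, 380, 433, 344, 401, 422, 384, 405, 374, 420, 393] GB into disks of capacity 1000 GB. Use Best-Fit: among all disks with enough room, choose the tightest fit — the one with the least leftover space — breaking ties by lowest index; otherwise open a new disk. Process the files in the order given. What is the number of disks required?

6 disks

Put 364 GB in disk 1; 636 GB remain.
Put 380 GB in disk 1; 256 GB remain.
Put 433 GB in disk 2; 567 GB remain.
Put 344 GB in disk 2; 223 GB remain.
Put 401 GB in disk 3; 599 GB remain.
Put 422 GB in disk 3; 177 GB remain.
Put 384 GB in disk 4; 616 GB remain.
Put 405 GB in disk 4; 211 GB remain.
Put 374 GB in disk 5; 626 GB remain.
Put 420 GB in disk 5; 206 GB remain.
Put 393 GB in disk 6; 607 GB remain.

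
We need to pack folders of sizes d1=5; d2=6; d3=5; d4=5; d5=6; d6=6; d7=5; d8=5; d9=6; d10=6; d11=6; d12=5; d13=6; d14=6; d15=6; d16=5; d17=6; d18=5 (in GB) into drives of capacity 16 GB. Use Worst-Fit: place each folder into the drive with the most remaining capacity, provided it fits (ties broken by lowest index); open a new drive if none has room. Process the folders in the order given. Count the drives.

d1 (5 GB) → drive 1 (remaining 11 GB)
d2 (6 GB) → drive 1 (remaining 5 GB)
d3 (5 GB) → drive 1 (remaining 0 GB)
d4 (5 GB) → drive 2 (remaining 11 GB)
d5 (6 GB) → drive 2 (remaining 5 GB)
d6 (6 GB) → drive 3 (remaining 10 GB)
d7 (5 GB) → drive 3 (remaining 5 GB)
d8 (5 GB) → drive 2 (remaining 0 GB)
d9 (6 GB) → drive 4 (remaining 10 GB)
d10 (6 GB) → drive 4 (remaining 4 GB)
d11 (6 GB) → drive 5 (remaining 10 GB)
d12 (5 GB) → drive 5 (remaining 5 GB)
d13 (6 GB) → drive 6 (remaining 10 GB)
d14 (6 GB) → drive 6 (remaining 4 GB)
d15 (6 GB) → drive 7 (remaining 10 GB)
d16 (5 GB) → drive 7 (remaining 5 GB)
d17 (6 GB) → drive 8 (remaining 10 GB)
d18 (5 GB) → drive 8 (remaining 5 GB)

8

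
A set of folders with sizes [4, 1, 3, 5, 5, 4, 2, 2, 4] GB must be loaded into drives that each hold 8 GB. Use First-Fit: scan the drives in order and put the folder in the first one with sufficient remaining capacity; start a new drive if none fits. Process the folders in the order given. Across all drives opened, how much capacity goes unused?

2

4 GB → drive 1 (remaining 4 GB)
1 GB → drive 1 (remaining 3 GB)
3 GB → drive 1 (remaining 0 GB)
5 GB → drive 2 (remaining 3 GB)
5 GB → drive 3 (remaining 3 GB)
4 GB → drive 4 (remaining 4 GB)
2 GB → drive 2 (remaining 1 GB)
2 GB → drive 3 (remaining 1 GB)
4 GB → drive 4 (remaining 0 GB)
4 drives × 8 GB = 32 GB; used 30 GB; unused 2 GB.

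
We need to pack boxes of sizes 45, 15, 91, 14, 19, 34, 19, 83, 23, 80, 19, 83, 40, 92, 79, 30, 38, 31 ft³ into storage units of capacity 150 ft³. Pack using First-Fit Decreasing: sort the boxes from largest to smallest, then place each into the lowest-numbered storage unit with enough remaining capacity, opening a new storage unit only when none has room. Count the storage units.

Sorted descending: 92, 91, 83, 83, 80, 79, 45, 40, 38, 34, 31, 30, 23, 19, 19, 19, 15, 14.
92 ft³ → storage unit 1 (remaining 58 ft³)
91 ft³ → storage unit 2 (remaining 59 ft³)
83 ft³ → storage unit 3 (remaining 67 ft³)
83 ft³ → storage unit 4 (remaining 67 ft³)
80 ft³ → storage unit 5 (remaining 70 ft³)
79 ft³ → storage unit 6 (remaining 71 ft³)
45 ft³ → storage unit 1 (remaining 13 ft³)
40 ft³ → storage unit 2 (remaining 19 ft³)
38 ft³ → storage unit 3 (remaining 29 ft³)
34 ft³ → storage unit 4 (remaining 33 ft³)
31 ft³ → storage unit 4 (remaining 2 ft³)
30 ft³ → storage unit 5 (remaining 40 ft³)
23 ft³ → storage unit 3 (remaining 6 ft³)
19 ft³ → storage unit 2 (remaining 0 ft³)
19 ft³ → storage unit 5 (remaining 21 ft³)
19 ft³ → storage unit 5 (remaining 2 ft³)
15 ft³ → storage unit 6 (remaining 56 ft³)
14 ft³ → storage unit 6 (remaining 42 ft³)
Final storage units: [92,45] [91,40,19] [83,38,23] [83,34,31] [80,30,19,19] [79,15,14].

6 storage units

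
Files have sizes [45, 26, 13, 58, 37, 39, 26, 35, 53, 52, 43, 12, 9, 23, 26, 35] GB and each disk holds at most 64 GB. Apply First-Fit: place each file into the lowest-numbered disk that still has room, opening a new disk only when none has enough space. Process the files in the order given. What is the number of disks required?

10 disks

45 GB → disk 1 (remaining 19 GB)
26 GB → disk 2 (remaining 38 GB)
13 GB → disk 1 (remaining 6 GB)
58 GB → disk 3 (remaining 6 GB)
37 GB → disk 2 (remaining 1 GB)
39 GB → disk 4 (remaining 25 GB)
26 GB → disk 5 (remaining 38 GB)
35 GB → disk 5 (remaining 3 GB)
53 GB → disk 6 (remaining 11 GB)
52 GB → disk 7 (remaining 12 GB)
43 GB → disk 8 (remaining 21 GB)
12 GB → disk 4 (remaining 13 GB)
9 GB → disk 4 (remaining 4 GB)
23 GB → disk 9 (remaining 41 GB)
26 GB → disk 9 (remaining 15 GB)
35 GB → disk 10 (remaining 29 GB)
Final disks: [45,13] [26,37] [58] [39,12,9] [26,35] [53] [52] [43] [23,26] [35].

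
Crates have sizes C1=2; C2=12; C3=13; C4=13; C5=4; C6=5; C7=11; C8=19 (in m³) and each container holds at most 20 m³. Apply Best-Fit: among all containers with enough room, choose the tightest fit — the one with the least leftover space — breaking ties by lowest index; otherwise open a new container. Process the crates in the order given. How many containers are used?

container 1: place C1 (2 m³), 18 m³ left
container 1: place C2 (12 m³), 6 m³ left
container 2: place C3 (13 m³), 7 m³ left
container 3: place C4 (13 m³), 7 m³ left
container 1: place C5 (4 m³), 2 m³ left
container 2: place C6 (5 m³), 2 m³ left
container 4: place C7 (11 m³), 9 m³ left
container 5: place C8 (19 m³), 1 m³ left

5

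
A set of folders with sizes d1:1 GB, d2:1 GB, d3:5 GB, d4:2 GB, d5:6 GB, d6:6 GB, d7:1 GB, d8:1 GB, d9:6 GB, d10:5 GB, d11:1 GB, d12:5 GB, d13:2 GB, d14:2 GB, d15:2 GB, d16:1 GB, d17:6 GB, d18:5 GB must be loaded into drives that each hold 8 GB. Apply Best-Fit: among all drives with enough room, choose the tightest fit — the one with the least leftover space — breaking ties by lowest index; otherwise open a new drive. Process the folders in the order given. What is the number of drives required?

8

drive 1: place d1 (1 GB), 7 GB left
drive 1: place d2 (1 GB), 6 GB left
drive 1: place d3 (5 GB), 1 GB left
drive 2: place d4 (2 GB), 6 GB left
drive 2: place d5 (6 GB), 0 GB left
drive 3: place d6 (6 GB), 2 GB left
drive 1: place d7 (1 GB), 0 GB left
drive 3: place d8 (1 GB), 1 GB left
drive 4: place d9 (6 GB), 2 GB left
drive 5: place d10 (5 GB), 3 GB left
drive 3: place d11 (1 GB), 0 GB left
drive 6: place d12 (5 GB), 3 GB left
drive 4: place d13 (2 GB), 0 GB left
drive 5: place d14 (2 GB), 1 GB left
drive 6: place d15 (2 GB), 1 GB left
drive 5: place d16 (1 GB), 0 GB left
drive 7: place d17 (6 GB), 2 GB left
drive 8: place d18 (5 GB), 3 GB left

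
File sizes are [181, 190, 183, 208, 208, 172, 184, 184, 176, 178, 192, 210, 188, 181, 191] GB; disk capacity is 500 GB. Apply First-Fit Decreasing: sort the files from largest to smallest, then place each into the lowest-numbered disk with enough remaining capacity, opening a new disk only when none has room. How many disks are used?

8

Sorted descending: 210, 208, 208, 192, 191, 190, 188, 184, 184, 183, 181, 181, 178, 176, 172.
Put 210 GB in disk 1; 290 GB remain.
Put 208 GB in disk 1; 82 GB remain.
Put 208 GB in disk 2; 292 GB remain.
Put 192 GB in disk 2; 100 GB remain.
Put 191 GB in disk 3; 309 GB remain.
Put 190 GB in disk 3; 119 GB remain.
Put 188 GB in disk 4; 312 GB remain.
Put 184 GB in disk 4; 128 GB remain.
Put 184 GB in disk 5; 316 GB remain.
Put 183 GB in disk 5; 133 GB remain.
Put 181 GB in disk 6; 319 GB remain.
Put 181 GB in disk 6; 138 GB remain.
Put 178 GB in disk 7; 322 GB remain.
Put 176 GB in disk 7; 146 GB remain.
Put 172 GB in disk 8; 328 GB remain.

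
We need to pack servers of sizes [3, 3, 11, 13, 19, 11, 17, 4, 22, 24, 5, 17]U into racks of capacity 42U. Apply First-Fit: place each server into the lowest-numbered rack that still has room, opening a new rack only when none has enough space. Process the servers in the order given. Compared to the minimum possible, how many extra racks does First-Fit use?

First-Fit: [3,3,11,13,11] [19,17,4] [22,5] [24,17] → 4 racks.
Total size 149U; any packing needs at least ⌈149/42⌉ = 4 racks.
So 4 is already optimal.

0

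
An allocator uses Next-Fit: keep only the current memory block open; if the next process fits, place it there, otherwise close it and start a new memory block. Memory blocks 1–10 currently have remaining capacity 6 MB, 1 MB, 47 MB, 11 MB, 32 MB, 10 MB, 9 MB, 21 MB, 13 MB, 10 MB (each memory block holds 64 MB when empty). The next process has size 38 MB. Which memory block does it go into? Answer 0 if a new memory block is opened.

Next-Fit only looks at memory block 10, which has 10 MB free.
38 MB does not fit, so a new memory block is opened.

0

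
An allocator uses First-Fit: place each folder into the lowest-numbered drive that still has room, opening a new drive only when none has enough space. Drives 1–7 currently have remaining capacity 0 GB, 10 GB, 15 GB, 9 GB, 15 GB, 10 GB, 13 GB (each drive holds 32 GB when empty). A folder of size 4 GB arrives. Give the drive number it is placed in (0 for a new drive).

Drives with room: drive 2 (10 GB), drive 3 (15 GB), drive 4 (9 GB), drive 5 (15 GB), drive 6 (10 GB), drive 7 (13 GB).
The first with room is drive 2.

2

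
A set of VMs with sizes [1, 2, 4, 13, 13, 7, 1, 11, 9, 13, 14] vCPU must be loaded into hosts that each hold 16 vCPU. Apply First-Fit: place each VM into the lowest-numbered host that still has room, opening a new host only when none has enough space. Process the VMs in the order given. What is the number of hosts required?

Put 1 vCPU in host 1; 15 vCPU remain.
Put 2 vCPU in host 1; 13 vCPU remain.
Put 4 vCPU in host 1; 9 vCPU remain.
Put 13 vCPU in host 2; 3 vCPU remain.
Put 13 vCPU in host 3; 3 vCPU remain.
Put 7 vCPU in host 1; 2 vCPU remain.
Put 1 vCPU in host 1; 1 vCPU remain.
Put 11 vCPU in host 4; 5 vCPU remain.
Put 9 vCPU in host 5; 7 vCPU remain.
Put 13 vCPU in host 6; 3 vCPU remain.
Put 14 vCPU in host 7; 2 vCPU remain.
Final hosts: [1,2,4,7,1] [13] [13] [11] [9] [13] [14].

7 hosts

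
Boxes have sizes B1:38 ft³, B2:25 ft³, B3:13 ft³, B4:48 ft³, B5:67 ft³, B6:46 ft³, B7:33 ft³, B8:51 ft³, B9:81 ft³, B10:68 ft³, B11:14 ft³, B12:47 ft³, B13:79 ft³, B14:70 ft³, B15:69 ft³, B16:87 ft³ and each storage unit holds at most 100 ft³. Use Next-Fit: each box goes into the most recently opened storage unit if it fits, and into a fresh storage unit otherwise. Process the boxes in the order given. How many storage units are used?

12

storage unit 1: place B1 (38 ft³), 62 ft³ left
storage unit 1: place B2 (25 ft³), 37 ft³ left
storage unit 1: place B3 (13 ft³), 24 ft³ left
storage unit 2: place B4 (48 ft³), 52 ft³ left
storage unit 3: place B5 (67 ft³), 33 ft³ left
storage unit 4: place B6 (46 ft³), 54 ft³ left
storage unit 4: place B7 (33 ft³), 21 ft³ left
storage unit 5: place B8 (51 ft³), 49 ft³ left
storage unit 6: place B9 (81 ft³), 19 ft³ left
storage unit 7: place B10 (68 ft³), 32 ft³ left
storage unit 7: place B11 (14 ft³), 18 ft³ left
storage unit 8: place B12 (47 ft³), 53 ft³ left
storage unit 9: place B13 (79 ft³), 21 ft³ left
storage unit 10: place B14 (70 ft³), 30 ft³ left
storage unit 11: place B15 (69 ft³), 31 ft³ left
storage unit 12: place B16 (87 ft³), 13 ft³ left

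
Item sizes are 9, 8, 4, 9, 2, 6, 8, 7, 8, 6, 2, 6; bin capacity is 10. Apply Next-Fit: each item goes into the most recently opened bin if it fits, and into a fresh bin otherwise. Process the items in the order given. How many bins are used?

Put 9 in bin 1; 1 remain.
Put 8 in bin 2; 2 remain.
Put 4 in bin 3; 6 remain.
Put 9 in bin 4; 1 remain.
Put 2 in bin 5; 8 remain.
Put 6 in bin 5; 2 remain.
Put 8 in bin 6; 2 remain.
Put 7 in bin 7; 3 remain.
Put 8 in bin 8; 2 remain.
Put 6 in bin 9; 4 remain.
Put 2 in bin 9; 2 remain.
Put 6 in bin 10; 4 remain.
Final bins: [9] [8] [4] [9] [2,6] [8] [7] [8] [6,2] [6].

10 bins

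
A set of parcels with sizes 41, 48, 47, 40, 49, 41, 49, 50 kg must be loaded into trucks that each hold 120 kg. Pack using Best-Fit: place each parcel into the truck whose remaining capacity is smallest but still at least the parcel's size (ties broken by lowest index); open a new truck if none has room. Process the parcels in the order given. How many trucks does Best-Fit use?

4 trucks

truck 1: place 41 kg, 79 kg left
truck 1: place 48 kg, 31 kg left
truck 2: place 47 kg, 73 kg left
truck 2: place 40 kg, 33 kg left
truck 3: place 49 kg, 71 kg left
truck 3: place 41 kg, 30 kg left
truck 4: place 49 kg, 71 kg left
truck 4: place 50 kg, 21 kg left
Final trucks: [41,48] [47,40] [49,41] [49,50].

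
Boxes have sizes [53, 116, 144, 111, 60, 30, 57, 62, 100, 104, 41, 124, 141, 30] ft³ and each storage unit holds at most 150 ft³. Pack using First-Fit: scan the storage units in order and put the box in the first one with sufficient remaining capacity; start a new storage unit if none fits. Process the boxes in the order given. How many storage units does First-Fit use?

Put 53 ft³ in storage unit 1; 97 ft³ remain.
Put 116 ft³ in storage unit 2; 34 ft³ remain.
Put 144 ft³ in storage unit 3; 6 ft³ remain.
Put 111 ft³ in storage unit 4; 39 ft³ remain.
Put 60 ft³ in storage unit 1; 37 ft³ remain.
Put 30 ft³ in storage unit 1; 7 ft³ remain.
Put 57 ft³ in storage unit 5; 93 ft³ remain.
Put 62 ft³ in storage unit 5; 31 ft³ remain.
Put 100 ft³ in storage unit 6; 50 ft³ remain.
Put 104 ft³ in storage unit 7; 46 ft³ remain.
Put 41 ft³ in storage unit 6; 9 ft³ remain.
Put 124 ft³ in storage unit 8; 26 ft³ remain.
Put 141 ft³ in storage unit 9; 9 ft³ remain.
Put 30 ft³ in storage unit 2; 4 ft³ remain.
Final storage units: [53,60,30] [116,30] [144] [111] [57,62] [100,41] [104] [124] [141].

9 storage units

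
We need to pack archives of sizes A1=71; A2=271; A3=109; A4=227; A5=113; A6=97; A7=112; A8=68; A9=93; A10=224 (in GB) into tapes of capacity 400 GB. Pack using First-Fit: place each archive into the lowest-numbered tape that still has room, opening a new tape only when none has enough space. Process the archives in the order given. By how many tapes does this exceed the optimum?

0

First-Fit: [71,271] [109,227] [113,97,112,68] [93,224] → 4 tapes.
Total size 1385 GB; any packing needs at least ⌈1385/400⌉ = 4 tapes.
So 4 is already optimal.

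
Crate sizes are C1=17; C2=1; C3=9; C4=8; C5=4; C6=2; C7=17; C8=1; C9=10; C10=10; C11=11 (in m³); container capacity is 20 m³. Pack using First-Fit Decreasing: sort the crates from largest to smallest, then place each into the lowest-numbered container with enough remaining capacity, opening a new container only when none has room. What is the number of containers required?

Sorted descending: 17, 17, 11, 10, 10, 9, 8, 4, 2, 1, 1.
17 m³ → container 1 (remaining 3 m³)
17 m³ → container 2 (remaining 3 m³)
11 m³ → container 3 (remaining 9 m³)
10 m³ → container 4 (remaining 10 m³)
10 m³ → container 4 (remaining 0 m³)
9 m³ → container 3 (remaining 0 m³)
8 m³ → container 5 (remaining 12 m³)
4 m³ → container 5 (remaining 8 m³)
2 m³ → container 1 (remaining 1 m³)
1 m³ → container 1 (remaining 0 m³)
1 m³ → container 2 (remaining 2 m³)
Final containers: [17,2,1] [17,1] [11,9] [10,10] [8,4].

5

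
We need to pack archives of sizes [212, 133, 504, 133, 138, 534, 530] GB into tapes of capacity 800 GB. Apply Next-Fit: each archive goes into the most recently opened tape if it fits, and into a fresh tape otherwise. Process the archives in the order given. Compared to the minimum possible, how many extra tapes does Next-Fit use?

Next-Fit: [212,133] [504,133,138] [534] [530] → 4 tapes.
Total size 2184 GB; any packing needs at least ⌈2184/800⌉ = 3 tapes.
An optimal packing achieves that bound: [534,212] [530,138] [504,133,133] → 3 tapes.
Excess: 4 − 3 = 1.

1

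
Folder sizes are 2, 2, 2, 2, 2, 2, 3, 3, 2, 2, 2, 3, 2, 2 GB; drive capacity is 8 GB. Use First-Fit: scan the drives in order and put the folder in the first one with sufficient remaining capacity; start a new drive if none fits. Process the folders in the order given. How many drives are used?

2 GB → drive 1 (remaining 6 GB)
2 GB → drive 1 (remaining 4 GB)
2 GB → drive 1 (remaining 2 GB)
2 GB → drive 1 (remaining 0 GB)
2 GB → drive 2 (remaining 6 GB)
2 GB → drive 2 (remaining 4 GB)
3 GB → drive 2 (remaining 1 GB)
3 GB → drive 3 (remaining 5 GB)
2 GB → drive 3 (remaining 3 GB)
2 GB → drive 3 (remaining 1 GB)
2 GB → drive 4 (remaining 6 GB)
3 GB → drive 4 (remaining 3 GB)
2 GB → drive 4 (remaining 1 GB)
2 GB → drive 5 (remaining 6 GB)

5 drives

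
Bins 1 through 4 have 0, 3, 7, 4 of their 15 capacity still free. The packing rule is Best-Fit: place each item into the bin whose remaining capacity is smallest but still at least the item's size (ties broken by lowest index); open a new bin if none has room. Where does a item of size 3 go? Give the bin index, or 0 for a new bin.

Bins with room: bin 2 (3), bin 3 (7), bin 4 (4).
Tightest fit is bin 2 with 3 free.

2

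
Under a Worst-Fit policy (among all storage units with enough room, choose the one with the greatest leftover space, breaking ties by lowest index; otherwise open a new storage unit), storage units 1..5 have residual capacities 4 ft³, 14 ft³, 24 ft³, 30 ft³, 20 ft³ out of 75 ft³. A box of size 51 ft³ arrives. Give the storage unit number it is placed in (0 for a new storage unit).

0

No storage unit has ≥ 51 ft³ free, so a new storage unit is opened.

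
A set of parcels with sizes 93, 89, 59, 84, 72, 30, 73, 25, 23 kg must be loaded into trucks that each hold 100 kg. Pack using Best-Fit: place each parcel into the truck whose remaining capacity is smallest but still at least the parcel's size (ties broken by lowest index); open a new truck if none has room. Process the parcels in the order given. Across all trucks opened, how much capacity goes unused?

93 kg → truck 1 (remaining 7 kg)
89 kg → truck 2 (remaining 11 kg)
59 kg → truck 3 (remaining 41 kg)
84 kg → truck 4 (remaining 16 kg)
72 kg → truck 5 (remaining 28 kg)
30 kg → truck 3 (remaining 11 kg)
73 kg → truck 6 (remaining 27 kg)
25 kg → truck 6 (remaining 2 kg)
23 kg → truck 5 (remaining 5 kg)
6 trucks × 100 kg = 600 kg; used 548 kg; unused 52 kg.

52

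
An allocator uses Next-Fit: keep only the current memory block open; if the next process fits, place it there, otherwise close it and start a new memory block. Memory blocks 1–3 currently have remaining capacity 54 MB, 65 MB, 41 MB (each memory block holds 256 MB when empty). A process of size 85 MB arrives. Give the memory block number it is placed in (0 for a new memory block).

0

Next-Fit only looks at memory block 3, which has 41 MB free.
85 MB does not fit, so a new memory block is opened.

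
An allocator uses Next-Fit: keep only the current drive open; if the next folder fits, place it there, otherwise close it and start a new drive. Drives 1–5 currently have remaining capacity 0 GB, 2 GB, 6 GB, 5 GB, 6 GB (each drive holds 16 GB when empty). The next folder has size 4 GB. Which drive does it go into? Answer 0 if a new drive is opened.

5

Next-Fit only looks at drive 5, which has 6 GB free.
4 GB fits there.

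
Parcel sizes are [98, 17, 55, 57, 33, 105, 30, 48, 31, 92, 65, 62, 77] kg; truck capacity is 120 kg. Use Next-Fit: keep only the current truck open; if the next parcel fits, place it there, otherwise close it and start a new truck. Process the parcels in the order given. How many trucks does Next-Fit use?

Put 98 kg in truck 1; 22 kg remain.
Put 17 kg in truck 1; 5 kg remain.
Put 55 kg in truck 2; 65 kg remain.
Put 57 kg in truck 2; 8 kg remain.
Put 33 kg in truck 3; 87 kg remain.
Put 105 kg in truck 4; 15 kg remain.
Put 30 kg in truck 5; 90 kg remain.
Put 48 kg in truck 5; 42 kg remain.
Put 31 kg in truck 5; 11 kg remain.
Put 92 kg in truck 6; 28 kg remain.
Put 65 kg in truck 7; 55 kg remain.
Put 62 kg in truck 8; 58 kg remain.
Put 77 kg in truck 9; 43 kg remain.
Final trucks: [98,17] [55,57] [33] [105] [30,48,31] [92] [65] [62] [77].

9 trucks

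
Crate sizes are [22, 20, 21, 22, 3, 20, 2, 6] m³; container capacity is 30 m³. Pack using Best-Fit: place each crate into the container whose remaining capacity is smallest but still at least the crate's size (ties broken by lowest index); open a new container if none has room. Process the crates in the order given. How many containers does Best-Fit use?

5

Put 22 m³ in container 1; 8 m³ remain.
Put 20 m³ in container 2; 10 m³ remain.
Put 21 m³ in container 3; 9 m³ remain.
Put 22 m³ in container 4; 8 m³ remain.
Put 3 m³ in container 1; 5 m³ remain.
Put 20 m³ in container 5; 10 m³ remain.
Put 2 m³ in container 1; 3 m³ remain.
Put 6 m³ in container 4; 2 m³ remain.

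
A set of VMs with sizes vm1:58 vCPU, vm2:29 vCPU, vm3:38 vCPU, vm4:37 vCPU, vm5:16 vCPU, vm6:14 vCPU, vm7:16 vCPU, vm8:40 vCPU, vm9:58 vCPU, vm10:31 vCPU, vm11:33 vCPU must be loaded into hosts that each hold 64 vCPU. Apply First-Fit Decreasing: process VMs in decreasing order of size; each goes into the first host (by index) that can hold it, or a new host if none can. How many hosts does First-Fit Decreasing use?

Sorted descending: 58, 58, 40, 38, 37, 33, 31, 29, 16, 16, 14.
host 1: place 58 vCPU, 6 vCPU left
host 2: place 58 vCPU, 6 vCPU left
host 3: place 40 vCPU, 24 vCPU left
host 4: place 38 vCPU, 26 vCPU left
host 5: place 37 vCPU, 27 vCPU left
host 6: place 33 vCPU, 31 vCPU left
host 6: place 31 vCPU, 0 vCPU left
host 7: place 29 vCPU, 35 vCPU left
host 3: place 16 vCPU, 8 vCPU left
host 4: place 16 vCPU, 10 vCPU left
host 5: place 14 vCPU, 13 vCPU left
Final hosts: [58] [58] [40,16] [38,16] [37,14] [33,31] [29].

7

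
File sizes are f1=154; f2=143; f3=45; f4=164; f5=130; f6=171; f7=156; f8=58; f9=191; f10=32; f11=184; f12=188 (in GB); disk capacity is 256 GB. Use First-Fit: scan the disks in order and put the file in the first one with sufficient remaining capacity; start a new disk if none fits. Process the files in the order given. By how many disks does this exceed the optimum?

First-Fit: [154,45,32] [143,58] [164] [130] [171] [156] [191] [184] [188] → 9 disks.
9 files exceed 128 GB (half the capacity), and no two of those can share a disk, so at least 9 disks are needed.
So 9 is already optimal.

0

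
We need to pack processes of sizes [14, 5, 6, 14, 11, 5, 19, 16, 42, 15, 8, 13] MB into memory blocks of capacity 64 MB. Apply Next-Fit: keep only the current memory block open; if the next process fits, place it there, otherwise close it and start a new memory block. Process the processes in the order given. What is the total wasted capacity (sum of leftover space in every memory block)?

14 MB → memory block 1 (remaining 50 MB)
5 MB → memory block 1 (remaining 45 MB)
6 MB → memory block 1 (remaining 39 MB)
14 MB → memory block 1 (remaining 25 MB)
11 MB → memory block 1 (remaining 14 MB)
5 MB → memory block 1 (remaining 9 MB)
19 MB → memory block 2 (remaining 45 MB)
16 MB → memory block 2 (remaining 29 MB)
42 MB → memory block 3 (remaining 22 MB)
15 MB → memory block 3 (remaining 7 MB)
8 MB → memory block 4 (remaining 56 MB)
13 MB → memory block 4 (remaining 43 MB)
4 memory blocks × 64 MB = 256 MB; used 168 MB; unused 88 MB.

88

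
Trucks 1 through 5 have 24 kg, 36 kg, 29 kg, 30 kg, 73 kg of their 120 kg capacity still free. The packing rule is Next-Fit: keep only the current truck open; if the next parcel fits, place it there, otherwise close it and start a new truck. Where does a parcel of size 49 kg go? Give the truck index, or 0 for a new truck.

5

Next-Fit only looks at truck 5, which has 73 kg free.
49 kg fits there.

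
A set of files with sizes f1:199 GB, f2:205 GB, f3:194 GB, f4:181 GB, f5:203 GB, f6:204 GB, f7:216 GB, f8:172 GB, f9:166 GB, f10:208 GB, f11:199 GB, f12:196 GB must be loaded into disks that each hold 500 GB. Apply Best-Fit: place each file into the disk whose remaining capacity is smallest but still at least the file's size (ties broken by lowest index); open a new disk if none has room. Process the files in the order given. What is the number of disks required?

6

disk 1: place f1 (199 GB), 301 GB left
disk 1: place f2 (205 GB), 96 GB left
disk 2: place f3 (194 GB), 306 GB left
disk 2: place f4 (181 GB), 125 GB left
disk 3: place f5 (203 GB), 297 GB left
disk 3: place f6 (204 GB), 93 GB left
disk 4: place f7 (216 GB), 284 GB left
disk 4: place f8 (172 GB), 112 GB left
disk 5: place f9 (166 GB), 334 GB left
disk 5: place f10 (208 GB), 126 GB left
disk 6: place f11 (199 GB), 301 GB left
disk 6: place f12 (196 GB), 105 GB left
Final disks: [199,205] [194,181] [203,204] [216,172] [166,208] [199,196].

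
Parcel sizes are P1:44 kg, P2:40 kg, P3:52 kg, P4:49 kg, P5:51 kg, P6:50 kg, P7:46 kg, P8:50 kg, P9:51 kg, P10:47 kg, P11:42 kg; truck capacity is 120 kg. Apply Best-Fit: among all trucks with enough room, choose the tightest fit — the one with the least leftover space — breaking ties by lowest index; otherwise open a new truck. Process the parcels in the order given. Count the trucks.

P1 (44 kg) → truck 1 (remaining 76 kg)
P2 (40 kg) → truck 1 (remaining 36 kg)
P3 (52 kg) → truck 2 (remaining 68 kg)
P4 (49 kg) → truck 2 (remaining 19 kg)
P5 (51 kg) → truck 3 (remaining 69 kg)
P6 (50 kg) → truck 3 (remaining 19 kg)
P7 (46 kg) → truck 4 (remaining 74 kg)
P8 (50 kg) → truck 4 (remaining 24 kg)
P9 (51 kg) → truck 5 (remaining 69 kg)
P10 (47 kg) → truck 5 (remaining 22 kg)
P11 (42 kg) → truck 6 (remaining 78 kg)
Final trucks: [44,40] [52,49] [51,50] [46,50] [51,47] [42].

6 trucks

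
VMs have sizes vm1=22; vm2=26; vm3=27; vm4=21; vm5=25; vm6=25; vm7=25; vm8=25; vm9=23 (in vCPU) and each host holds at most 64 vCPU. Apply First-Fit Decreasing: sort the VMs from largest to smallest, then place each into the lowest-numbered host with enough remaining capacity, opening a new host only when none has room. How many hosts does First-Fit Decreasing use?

5 hosts

Sorted descending: 27, 26, 25, 25, 25, 25, 23, 22, 21.
27 vCPU → host 1 (remaining 37 vCPU)
26 vCPU → host 1 (remaining 11 vCPU)
25 vCPU → host 2 (remaining 39 vCPU)
25 vCPU → host 2 (remaining 14 vCPU)
25 vCPU → host 3 (remaining 39 vCPU)
25 vCPU → host 3 (remaining 14 vCPU)
23 vCPU → host 4 (remaining 41 vCPU)
22 vCPU → host 4 (remaining 19 vCPU)
21 vCPU → host 5 (remaining 43 vCPU)
Final hosts: [27,26] [25,25] [25,25] [23,22] [21].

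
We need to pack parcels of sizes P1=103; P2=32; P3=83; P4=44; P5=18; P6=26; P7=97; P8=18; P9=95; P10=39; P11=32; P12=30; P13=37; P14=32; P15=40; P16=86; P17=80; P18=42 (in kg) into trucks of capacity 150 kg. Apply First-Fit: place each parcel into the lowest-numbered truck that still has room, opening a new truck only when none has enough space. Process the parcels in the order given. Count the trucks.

Put P1 (103 kg) in truck 1; 47 kg remain.
Put P2 (32 kg) in truck 1; 15 kg remain.
Put P3 (83 kg) in truck 2; 67 kg remain.
Put P4 (44 kg) in truck 2; 23 kg remain.
Put P5 (18 kg) in truck 2; 5 kg remain.
Put P6 (26 kg) in truck 3; 124 kg remain.
Put P7 (97 kg) in truck 3; 27 kg remain.
Put P8 (18 kg) in truck 3; 9 kg remain.
Put P9 (95 kg) in truck 4; 55 kg remain.
Put P10 (39 kg) in truck 4; 16 kg remain.
Put P11 (32 kg) in truck 5; 118 kg remain.
Put P12 (30 kg) in truck 5; 88 kg remain.
Put P13 (37 kg) in truck 5; 51 kg remain.
Put P14 (32 kg) in truck 5; 19 kg remain.
Put P15 (40 kg) in truck 6; 110 kg remain.
Put P16 (86 kg) in truck 6; 24 kg remain.
Put P17 (80 kg) in truck 7; 70 kg remain.
Put P18 (42 kg) in truck 7; 28 kg remain.

7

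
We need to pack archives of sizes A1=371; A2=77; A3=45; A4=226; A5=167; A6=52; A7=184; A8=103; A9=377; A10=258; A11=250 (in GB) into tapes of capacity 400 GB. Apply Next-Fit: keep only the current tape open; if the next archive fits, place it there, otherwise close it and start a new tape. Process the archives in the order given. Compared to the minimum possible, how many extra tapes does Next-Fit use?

Next-Fit: [371] [77,45,226] [167,52] [184,103] [377] [258] [250] → 7 tapes.
Total size 2110 GB; any packing needs at least ⌈2110/400⌉ = 6 tapes.
An optimal packing achieves that bound: [377] [371] [258,103] [250,77,52] [226,167] [184,45] → 6 tapes.
Excess: 7 − 6 = 1.

1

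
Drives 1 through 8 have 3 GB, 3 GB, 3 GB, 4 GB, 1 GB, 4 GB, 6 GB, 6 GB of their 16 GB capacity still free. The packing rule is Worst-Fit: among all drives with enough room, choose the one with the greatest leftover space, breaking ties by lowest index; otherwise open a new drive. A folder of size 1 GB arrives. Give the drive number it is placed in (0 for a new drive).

Drives with room: drive 1 (3 GB), drive 2 (3 GB), drive 3 (3 GB), drive 4 (4 GB), drive 5 (1 GB), drive 6 (4 GB), drive 7 (6 GB), drive 8 (6 GB).
Most room is drive 7 with 6 GB free.

7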